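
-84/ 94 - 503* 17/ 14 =-402485/ 658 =-611.68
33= 33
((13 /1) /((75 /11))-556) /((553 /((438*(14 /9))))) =-12134644 /17775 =-682.68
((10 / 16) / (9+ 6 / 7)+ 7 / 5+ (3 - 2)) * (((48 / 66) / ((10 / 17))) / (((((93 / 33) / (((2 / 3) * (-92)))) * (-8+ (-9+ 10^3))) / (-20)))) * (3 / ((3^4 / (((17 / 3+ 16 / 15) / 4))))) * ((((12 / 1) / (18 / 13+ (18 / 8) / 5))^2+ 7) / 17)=0.25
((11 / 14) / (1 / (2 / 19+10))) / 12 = 88 / 133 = 0.66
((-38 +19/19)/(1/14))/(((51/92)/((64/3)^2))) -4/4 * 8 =-195202648/459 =-425278.10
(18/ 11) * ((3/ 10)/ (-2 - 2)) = -27/ 220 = -0.12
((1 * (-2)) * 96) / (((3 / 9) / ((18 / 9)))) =-1152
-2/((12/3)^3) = -1/32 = -0.03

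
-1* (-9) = 9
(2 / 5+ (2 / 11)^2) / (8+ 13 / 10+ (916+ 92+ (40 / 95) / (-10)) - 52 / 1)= 9956 / 22191279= 0.00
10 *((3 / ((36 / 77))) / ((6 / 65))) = 25025 / 36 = 695.14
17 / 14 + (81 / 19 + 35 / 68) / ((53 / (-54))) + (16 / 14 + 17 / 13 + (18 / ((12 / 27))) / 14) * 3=77121841 / 6231316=12.38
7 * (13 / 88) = 91 / 88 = 1.03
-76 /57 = -4 /3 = -1.33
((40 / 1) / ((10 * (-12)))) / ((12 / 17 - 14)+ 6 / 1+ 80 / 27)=153 / 1988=0.08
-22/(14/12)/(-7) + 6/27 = 1286/441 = 2.92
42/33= 14/11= 1.27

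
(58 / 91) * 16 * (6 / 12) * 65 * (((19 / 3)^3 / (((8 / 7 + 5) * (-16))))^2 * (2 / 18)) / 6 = 47751569215 / 1164603744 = 41.00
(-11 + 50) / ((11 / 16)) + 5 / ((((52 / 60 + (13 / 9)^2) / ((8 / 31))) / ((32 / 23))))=134454288 / 2345057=57.34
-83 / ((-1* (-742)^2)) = 83 / 550564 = 0.00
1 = 1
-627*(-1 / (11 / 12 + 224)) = 7524 / 2699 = 2.79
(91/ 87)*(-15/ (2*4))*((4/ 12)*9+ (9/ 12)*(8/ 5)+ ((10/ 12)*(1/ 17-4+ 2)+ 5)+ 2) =-148239/ 7888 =-18.79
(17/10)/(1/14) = 119/5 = 23.80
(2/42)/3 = 0.02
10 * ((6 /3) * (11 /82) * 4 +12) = 5360 /41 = 130.73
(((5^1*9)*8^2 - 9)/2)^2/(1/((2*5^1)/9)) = 4579245/2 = 2289622.50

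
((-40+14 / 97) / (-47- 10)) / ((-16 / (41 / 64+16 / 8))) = -326677 / 2830848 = -0.12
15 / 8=1.88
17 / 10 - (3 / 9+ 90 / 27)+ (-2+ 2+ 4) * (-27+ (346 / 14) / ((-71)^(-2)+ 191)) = -307361503 / 2808260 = -109.45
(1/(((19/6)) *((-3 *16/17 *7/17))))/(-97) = 289/103208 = 0.00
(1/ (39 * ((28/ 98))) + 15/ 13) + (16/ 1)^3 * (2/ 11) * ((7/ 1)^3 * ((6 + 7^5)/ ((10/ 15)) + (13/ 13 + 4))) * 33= 16585267765345/ 78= 212631638017.24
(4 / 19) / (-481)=-4 / 9139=-0.00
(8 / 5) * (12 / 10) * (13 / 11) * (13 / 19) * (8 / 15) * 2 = 43264 / 26125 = 1.66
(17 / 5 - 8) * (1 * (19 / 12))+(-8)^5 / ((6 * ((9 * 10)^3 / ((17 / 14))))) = -55819907 / 7654500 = -7.29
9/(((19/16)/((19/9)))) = 16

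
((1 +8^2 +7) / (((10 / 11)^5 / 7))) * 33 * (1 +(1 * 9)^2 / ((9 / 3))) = 2343775203 / 3125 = 750008.06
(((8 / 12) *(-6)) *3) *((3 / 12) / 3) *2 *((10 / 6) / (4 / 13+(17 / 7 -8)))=910 / 1437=0.63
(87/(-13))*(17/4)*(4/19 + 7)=-202623/988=-205.08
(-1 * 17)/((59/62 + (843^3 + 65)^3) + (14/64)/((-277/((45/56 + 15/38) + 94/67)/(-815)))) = -47572804352/601669705286202944265755872485427345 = -0.00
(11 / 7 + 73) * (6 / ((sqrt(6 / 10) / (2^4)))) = 16704 * sqrt(15) / 7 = 9242.04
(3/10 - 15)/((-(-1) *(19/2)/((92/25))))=-13524/2375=-5.69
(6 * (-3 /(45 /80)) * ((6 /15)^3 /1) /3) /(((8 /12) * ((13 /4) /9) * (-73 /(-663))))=-235008 /9125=-25.75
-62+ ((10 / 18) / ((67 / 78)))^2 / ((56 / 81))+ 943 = 55405351 / 62846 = 881.61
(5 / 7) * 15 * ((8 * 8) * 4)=19200 / 7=2742.86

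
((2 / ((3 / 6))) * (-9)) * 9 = -324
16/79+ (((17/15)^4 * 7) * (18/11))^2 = 357.32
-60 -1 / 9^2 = -4861 / 81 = -60.01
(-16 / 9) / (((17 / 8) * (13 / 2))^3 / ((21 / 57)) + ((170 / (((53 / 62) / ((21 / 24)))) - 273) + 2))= -24313856 / 96498266499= -0.00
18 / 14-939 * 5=-32856 / 7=-4693.71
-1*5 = -5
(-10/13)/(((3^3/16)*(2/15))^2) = -16000/1053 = -15.19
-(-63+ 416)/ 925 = -353/ 925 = -0.38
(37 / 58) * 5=185 / 58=3.19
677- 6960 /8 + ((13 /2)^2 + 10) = -563 /4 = -140.75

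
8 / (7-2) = 8 / 5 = 1.60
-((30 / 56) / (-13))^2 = -225 / 132496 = -0.00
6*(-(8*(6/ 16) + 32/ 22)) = -294/ 11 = -26.73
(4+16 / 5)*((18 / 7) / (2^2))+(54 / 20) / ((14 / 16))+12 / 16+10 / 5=293 / 28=10.46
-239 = -239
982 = 982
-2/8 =-1/4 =-0.25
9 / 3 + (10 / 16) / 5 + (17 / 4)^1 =59 / 8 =7.38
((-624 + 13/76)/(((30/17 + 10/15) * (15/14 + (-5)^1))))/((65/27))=35153433/1295800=27.13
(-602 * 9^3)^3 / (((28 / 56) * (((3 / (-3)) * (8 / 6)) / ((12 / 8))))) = 190175504416030602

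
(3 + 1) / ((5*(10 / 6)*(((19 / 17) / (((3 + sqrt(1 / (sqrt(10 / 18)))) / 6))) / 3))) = 102*sqrt(3)*5^(3 / 4) / 2375 + 306 / 475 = 0.89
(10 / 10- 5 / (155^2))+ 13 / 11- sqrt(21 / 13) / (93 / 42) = 115309 / 52855- 14*sqrt(273) / 403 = 1.61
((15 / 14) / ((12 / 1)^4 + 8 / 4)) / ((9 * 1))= 5 / 870996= 0.00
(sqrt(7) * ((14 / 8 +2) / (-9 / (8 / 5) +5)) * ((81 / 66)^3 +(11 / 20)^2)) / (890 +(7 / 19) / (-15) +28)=-195829371 * sqrt(7) / 13928808520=-0.04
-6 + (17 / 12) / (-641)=-46169 / 7692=-6.00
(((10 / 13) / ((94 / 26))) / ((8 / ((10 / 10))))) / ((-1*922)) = -5 / 173336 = -0.00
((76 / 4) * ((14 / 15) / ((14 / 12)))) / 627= 4 / 165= 0.02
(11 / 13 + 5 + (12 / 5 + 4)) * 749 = 596204 / 65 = 9172.37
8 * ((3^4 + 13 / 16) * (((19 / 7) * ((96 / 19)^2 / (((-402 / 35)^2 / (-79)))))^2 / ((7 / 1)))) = 1171175075840000 / 7274554681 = 160996.12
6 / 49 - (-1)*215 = 10541 / 49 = 215.12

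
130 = 130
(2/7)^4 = 16/2401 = 0.01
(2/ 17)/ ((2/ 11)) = 11/ 17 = 0.65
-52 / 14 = -26 / 7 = -3.71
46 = 46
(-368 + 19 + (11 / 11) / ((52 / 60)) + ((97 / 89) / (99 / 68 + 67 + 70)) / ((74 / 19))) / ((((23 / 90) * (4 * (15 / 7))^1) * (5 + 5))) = -105148081488 / 6621482075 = -15.88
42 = 42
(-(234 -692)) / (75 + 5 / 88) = 40304 / 6605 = 6.10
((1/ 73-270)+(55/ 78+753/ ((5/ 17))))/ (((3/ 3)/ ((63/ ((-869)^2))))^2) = 86289313257/ 5411844609890290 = 0.00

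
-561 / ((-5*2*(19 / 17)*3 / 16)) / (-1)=-25432 / 95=-267.71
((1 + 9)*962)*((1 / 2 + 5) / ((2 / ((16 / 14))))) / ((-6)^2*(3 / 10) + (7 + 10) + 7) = 529100 / 609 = 868.80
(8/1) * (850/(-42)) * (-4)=13600/21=647.62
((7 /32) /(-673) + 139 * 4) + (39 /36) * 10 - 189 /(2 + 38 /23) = 33278483 /64608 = 515.08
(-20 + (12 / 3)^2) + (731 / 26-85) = -1583 / 26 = -60.88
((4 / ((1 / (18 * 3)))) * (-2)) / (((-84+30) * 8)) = 1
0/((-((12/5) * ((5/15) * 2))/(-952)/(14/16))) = 0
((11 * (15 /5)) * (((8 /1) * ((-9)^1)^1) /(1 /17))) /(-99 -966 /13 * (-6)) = -19448 /167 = -116.46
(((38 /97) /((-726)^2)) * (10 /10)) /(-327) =-19 /8359161822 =-0.00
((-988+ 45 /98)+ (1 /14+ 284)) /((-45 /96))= 73536 /49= 1500.73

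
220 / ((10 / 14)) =308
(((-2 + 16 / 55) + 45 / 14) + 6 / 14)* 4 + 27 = 13373 / 385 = 34.74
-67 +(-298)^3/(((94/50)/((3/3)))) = -661592949/47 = -14076445.72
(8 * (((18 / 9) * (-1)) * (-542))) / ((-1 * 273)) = -8672 / 273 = -31.77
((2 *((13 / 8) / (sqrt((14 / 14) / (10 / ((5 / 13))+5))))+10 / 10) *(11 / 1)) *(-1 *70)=-14703.33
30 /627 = 10 /209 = 0.05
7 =7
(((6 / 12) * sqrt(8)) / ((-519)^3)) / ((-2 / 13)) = 0.00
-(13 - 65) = 52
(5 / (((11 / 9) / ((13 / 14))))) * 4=1170 / 77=15.19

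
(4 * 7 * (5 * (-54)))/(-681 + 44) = 1080/91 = 11.87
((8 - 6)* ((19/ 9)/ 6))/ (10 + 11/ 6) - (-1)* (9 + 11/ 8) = 53341/ 5112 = 10.43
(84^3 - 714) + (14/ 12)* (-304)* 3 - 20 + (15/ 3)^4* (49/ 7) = 595281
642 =642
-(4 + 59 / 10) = -99 / 10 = -9.90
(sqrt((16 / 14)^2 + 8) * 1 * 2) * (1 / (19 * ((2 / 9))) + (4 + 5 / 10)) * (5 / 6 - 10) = -3300 * sqrt(114) / 133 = -264.92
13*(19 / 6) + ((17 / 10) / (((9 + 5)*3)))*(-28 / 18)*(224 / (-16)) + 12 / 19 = 42.68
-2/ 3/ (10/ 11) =-11/ 15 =-0.73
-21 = -21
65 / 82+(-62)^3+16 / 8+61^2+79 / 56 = -538648021 / 2296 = -234602.80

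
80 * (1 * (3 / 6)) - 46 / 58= 39.21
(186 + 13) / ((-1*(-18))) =11.06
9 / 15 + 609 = 3048 / 5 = 609.60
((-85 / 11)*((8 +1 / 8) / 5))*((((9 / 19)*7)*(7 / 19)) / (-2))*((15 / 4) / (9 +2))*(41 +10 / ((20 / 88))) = 621313875 / 2795584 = 222.25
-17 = -17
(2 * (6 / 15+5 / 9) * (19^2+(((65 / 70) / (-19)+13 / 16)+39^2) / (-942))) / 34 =30977785789 / 1533500640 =20.20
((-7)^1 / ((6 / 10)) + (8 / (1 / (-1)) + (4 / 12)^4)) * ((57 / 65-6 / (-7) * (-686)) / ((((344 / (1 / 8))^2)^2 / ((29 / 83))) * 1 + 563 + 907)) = 293651564 / 4177523828437208145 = 0.00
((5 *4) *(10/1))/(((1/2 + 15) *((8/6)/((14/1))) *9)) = 1400/93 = 15.05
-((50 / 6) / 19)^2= -625 / 3249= -0.19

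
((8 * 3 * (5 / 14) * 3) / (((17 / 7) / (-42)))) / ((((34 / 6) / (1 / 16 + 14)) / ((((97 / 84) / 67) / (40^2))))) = -0.01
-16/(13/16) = -256/13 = -19.69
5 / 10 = 1 / 2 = 0.50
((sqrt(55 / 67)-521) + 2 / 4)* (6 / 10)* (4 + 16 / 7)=-68706 / 35 + 132* sqrt(3685) / 2345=-1959.61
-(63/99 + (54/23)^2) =-35779/5819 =-6.15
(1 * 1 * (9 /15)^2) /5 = 9 /125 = 0.07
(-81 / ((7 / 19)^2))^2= 855036081 / 2401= 356116.65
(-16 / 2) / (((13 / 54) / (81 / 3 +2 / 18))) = -11712 / 13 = -900.92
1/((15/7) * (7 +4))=7/165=0.04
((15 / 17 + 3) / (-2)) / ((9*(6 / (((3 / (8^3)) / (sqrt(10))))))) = -11*sqrt(10) / 522240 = -0.00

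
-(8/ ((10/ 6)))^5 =-7962624/ 3125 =-2548.04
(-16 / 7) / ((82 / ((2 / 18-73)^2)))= -83968 / 567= -148.09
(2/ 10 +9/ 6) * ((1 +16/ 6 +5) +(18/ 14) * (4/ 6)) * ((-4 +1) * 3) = -145.71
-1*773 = -773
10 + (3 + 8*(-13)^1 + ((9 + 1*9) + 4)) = -69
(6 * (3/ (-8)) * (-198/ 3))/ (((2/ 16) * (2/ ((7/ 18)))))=231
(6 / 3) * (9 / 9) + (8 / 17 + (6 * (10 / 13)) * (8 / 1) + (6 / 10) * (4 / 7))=307362 / 7735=39.74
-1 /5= -0.20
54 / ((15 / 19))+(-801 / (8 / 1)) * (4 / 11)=3519 / 110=31.99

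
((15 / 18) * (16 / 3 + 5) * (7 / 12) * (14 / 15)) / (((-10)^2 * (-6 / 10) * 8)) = -1519 / 155520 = -0.01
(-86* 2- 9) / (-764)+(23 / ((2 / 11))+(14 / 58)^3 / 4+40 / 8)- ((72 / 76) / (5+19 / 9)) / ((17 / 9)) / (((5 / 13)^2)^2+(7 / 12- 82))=44237749176838930945 / 335792582723571752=131.74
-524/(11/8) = -4192/11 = -381.09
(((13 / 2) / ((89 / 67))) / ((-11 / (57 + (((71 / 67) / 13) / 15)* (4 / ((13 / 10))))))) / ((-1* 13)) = 1936801 / 992706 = 1.95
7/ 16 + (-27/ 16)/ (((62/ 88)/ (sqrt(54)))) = -17.16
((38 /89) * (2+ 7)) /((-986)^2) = 171 /43262722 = 0.00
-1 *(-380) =380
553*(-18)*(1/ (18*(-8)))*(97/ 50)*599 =32130959/ 400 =80327.40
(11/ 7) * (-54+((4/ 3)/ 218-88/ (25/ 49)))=-355.89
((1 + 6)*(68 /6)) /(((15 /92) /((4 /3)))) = 87584 /135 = 648.77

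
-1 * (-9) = 9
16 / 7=2.29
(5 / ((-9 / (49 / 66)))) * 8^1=-980 / 297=-3.30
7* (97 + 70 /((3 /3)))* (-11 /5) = -12859 /5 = -2571.80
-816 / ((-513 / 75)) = 6800 / 57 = 119.30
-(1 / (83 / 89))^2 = -1.15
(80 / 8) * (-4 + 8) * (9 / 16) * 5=225 / 2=112.50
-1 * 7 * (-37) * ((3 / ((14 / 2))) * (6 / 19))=666 / 19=35.05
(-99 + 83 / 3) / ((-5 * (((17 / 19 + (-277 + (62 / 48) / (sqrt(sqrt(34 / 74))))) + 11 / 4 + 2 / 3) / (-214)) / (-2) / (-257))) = 731105646372865472 * 17^(1 / 4) * 37^(3 / 4) / 20321052716793239671175 + 154346456203531969408 * sqrt(629) / 20321052716793239671175 + 32584659495898788230912 * 17^(3 / 4) * 37^(1 / 4) / 20321052716793239671175 + 116944185372681701635206656 / 20321052716793239671175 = 5788.13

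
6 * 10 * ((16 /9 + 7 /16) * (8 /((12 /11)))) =17545 /18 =974.72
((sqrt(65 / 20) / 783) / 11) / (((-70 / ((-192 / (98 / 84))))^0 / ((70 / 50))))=7 * sqrt(13) / 86130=0.00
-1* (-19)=19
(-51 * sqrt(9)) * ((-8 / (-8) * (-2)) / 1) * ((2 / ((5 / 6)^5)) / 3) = 1586304 / 3125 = 507.62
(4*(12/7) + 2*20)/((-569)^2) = 328/2266327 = 0.00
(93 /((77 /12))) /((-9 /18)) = -28.99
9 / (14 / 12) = 54 / 7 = 7.71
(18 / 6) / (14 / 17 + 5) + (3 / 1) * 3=314 / 33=9.52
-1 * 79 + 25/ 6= -449/ 6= -74.83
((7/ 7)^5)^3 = 1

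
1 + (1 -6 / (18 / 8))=-2 / 3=-0.67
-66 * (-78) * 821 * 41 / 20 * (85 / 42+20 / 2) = 1458497469 / 14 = 104178390.64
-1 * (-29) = 29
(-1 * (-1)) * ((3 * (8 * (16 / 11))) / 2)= 192 / 11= 17.45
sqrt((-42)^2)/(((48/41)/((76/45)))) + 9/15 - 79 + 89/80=-12023/720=-16.70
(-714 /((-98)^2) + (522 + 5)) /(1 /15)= 5422065 /686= 7903.88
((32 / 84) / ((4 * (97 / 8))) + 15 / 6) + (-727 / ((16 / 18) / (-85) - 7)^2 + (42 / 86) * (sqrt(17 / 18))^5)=-1439459240677 / 117175446906 + 2023 * sqrt(34) / 27864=-11.86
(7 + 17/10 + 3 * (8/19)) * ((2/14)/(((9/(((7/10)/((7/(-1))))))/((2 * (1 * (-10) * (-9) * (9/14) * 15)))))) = -51111/1862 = -27.45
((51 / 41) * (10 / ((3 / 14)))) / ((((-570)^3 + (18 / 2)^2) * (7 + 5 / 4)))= -9520 / 250566019407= -0.00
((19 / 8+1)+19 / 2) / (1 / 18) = 927 / 4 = 231.75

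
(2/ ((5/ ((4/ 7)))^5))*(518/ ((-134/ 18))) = -1363968/ 502709375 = -0.00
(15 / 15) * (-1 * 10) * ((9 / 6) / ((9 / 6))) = -10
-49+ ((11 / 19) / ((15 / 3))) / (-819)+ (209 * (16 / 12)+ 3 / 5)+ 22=19627597 / 77805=252.27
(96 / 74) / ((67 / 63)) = 1.22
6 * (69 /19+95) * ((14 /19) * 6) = 2616.33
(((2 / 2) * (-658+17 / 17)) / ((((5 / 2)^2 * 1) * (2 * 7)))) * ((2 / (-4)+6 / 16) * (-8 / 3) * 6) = -2628 / 175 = -15.02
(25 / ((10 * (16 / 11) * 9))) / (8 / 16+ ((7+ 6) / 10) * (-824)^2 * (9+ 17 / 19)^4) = 0.00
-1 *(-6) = 6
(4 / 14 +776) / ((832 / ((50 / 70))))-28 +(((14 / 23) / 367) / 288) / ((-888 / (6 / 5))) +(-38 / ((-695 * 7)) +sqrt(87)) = -18.00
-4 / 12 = -1 / 3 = -0.33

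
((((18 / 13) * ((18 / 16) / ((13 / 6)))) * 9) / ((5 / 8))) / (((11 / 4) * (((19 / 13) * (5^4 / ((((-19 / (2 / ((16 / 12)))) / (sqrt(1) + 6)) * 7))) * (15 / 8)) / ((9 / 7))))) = -559872 / 15640625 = -0.04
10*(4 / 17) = 40 / 17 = 2.35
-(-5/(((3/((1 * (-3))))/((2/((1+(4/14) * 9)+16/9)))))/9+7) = -2429/337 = -7.21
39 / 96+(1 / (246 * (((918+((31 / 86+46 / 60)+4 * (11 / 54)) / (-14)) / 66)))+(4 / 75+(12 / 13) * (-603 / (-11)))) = 53595718587382643 / 1049635352594400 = 51.06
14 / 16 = 7 / 8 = 0.88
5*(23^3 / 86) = 60835 / 86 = 707.38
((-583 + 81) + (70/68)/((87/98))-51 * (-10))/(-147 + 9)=-589/8874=-0.07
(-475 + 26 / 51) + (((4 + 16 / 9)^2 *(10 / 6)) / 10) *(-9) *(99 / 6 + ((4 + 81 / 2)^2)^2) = -180259652447 / 918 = -196361277.18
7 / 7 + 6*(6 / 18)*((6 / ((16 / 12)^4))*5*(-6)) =-112.91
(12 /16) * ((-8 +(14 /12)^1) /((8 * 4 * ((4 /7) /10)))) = -1435 /512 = -2.80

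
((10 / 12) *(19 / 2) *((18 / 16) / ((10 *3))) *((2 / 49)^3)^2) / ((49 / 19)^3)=130321 / 1628413597910449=0.00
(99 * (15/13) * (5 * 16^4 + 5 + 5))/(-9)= -54068850/13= -4159142.31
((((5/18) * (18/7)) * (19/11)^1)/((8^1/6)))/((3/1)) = 95/308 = 0.31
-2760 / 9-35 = -341.67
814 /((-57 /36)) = -9768 /19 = -514.11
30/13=2.31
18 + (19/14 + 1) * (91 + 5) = 1710/7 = 244.29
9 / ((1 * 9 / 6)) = 6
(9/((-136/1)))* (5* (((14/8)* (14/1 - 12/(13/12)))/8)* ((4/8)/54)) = -0.00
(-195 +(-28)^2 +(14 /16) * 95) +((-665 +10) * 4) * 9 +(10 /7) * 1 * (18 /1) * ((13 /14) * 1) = -8970527 /392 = -22884.00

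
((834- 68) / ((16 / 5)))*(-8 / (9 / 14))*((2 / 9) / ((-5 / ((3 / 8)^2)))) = 2681 / 144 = 18.62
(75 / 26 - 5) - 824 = -826.12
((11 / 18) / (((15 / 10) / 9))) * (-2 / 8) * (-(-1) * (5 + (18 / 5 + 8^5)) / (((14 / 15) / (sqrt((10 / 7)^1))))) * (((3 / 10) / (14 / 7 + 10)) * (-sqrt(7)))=1802713 * sqrt(10) / 2240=2544.95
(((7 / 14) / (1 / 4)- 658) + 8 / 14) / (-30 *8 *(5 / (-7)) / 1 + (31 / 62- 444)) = 9176 / 3809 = 2.41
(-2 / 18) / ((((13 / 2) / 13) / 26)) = -52 / 9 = -5.78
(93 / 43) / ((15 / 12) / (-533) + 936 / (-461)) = -2948556 / 2771221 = -1.06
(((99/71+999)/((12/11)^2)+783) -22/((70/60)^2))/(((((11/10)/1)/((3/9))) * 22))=111846085/5051508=22.14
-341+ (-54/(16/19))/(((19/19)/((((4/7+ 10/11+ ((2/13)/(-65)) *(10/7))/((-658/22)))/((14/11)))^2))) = -413360153992489/1211856710792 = -341.10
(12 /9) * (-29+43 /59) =-2224 /59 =-37.69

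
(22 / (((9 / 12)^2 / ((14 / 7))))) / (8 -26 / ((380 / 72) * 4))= 11.56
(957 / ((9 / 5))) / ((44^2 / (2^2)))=145 / 132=1.10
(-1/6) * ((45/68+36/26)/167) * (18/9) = -603/147628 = -0.00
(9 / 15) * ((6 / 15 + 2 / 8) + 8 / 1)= 519 / 100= 5.19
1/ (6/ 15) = 5/ 2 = 2.50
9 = 9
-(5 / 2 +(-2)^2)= -13 / 2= -6.50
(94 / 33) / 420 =47 / 6930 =0.01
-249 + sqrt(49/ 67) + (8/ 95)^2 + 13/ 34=-76286149/ 306850 + 7 * sqrt(67)/ 67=-247.76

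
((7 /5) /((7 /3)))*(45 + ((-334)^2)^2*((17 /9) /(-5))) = -211560597287 /75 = -2820807963.83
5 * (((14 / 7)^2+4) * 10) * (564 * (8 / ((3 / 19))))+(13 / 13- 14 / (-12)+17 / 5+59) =342913937 / 30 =11430464.57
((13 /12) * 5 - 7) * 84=-133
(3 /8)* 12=9 /2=4.50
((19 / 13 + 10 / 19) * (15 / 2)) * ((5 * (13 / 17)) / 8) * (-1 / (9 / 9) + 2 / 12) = -61375 / 10336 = -5.94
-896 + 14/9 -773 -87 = -15790/9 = -1754.44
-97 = -97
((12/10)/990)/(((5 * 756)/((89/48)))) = 89/149688000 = 0.00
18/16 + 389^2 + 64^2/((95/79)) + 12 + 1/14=823218629/5320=154740.34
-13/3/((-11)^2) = -13/363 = -0.04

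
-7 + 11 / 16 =-6.31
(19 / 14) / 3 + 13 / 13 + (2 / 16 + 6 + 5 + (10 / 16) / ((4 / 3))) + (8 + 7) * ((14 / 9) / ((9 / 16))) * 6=528061 / 2016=261.94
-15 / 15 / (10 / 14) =-7 / 5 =-1.40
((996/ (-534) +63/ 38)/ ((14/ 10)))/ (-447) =3505/ 10582278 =0.00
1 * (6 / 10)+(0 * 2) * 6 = 3 / 5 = 0.60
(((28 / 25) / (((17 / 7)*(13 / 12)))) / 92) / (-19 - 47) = -98 / 1397825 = -0.00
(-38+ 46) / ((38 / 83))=332 / 19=17.47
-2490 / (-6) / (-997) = -415 / 997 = -0.42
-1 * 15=-15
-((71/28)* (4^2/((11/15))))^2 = -18147600/5929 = -3060.82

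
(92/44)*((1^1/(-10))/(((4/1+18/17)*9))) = -391/85140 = -0.00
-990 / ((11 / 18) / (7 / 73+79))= -9353880 / 73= -128135.34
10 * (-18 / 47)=-180 / 47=-3.83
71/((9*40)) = 71/360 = 0.20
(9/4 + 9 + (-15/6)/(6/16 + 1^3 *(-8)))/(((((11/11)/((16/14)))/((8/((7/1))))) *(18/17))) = 384200/26901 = 14.28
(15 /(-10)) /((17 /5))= -15 /34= -0.44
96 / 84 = 8 / 7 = 1.14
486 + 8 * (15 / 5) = 510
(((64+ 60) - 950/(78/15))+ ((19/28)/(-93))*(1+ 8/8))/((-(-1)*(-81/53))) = 52664669/1371006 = 38.41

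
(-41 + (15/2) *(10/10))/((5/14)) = -469/5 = -93.80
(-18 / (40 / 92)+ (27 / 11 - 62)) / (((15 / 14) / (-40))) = 621824 / 165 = 3768.63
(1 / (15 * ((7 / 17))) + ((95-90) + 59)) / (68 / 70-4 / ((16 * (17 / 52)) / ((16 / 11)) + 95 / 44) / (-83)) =460197733 / 7027578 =65.48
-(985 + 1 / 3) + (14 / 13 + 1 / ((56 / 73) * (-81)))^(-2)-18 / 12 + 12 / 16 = -46262317219537 / 46957536300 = -985.19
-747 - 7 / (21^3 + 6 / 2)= -6920215 / 9264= -747.00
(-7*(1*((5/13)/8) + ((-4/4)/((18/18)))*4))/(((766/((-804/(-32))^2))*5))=116233677/25492480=4.56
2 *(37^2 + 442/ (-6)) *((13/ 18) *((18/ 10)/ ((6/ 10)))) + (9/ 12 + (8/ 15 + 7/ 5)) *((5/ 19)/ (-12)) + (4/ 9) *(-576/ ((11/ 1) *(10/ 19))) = 837998153/ 150480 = 5568.83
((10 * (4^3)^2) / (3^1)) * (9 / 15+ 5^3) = 5144576 / 3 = 1714858.67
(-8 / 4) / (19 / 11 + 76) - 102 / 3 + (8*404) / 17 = 2268796 / 14535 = 156.09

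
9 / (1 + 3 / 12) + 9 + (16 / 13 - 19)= -102 / 65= -1.57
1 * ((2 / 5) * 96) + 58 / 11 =2402 / 55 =43.67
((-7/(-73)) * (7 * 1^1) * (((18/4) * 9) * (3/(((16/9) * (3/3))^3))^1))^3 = 654017916594690725427/213864357451268096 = 3058.10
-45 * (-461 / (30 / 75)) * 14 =726075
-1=-1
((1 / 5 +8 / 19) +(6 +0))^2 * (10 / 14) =395641 / 12635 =31.31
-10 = -10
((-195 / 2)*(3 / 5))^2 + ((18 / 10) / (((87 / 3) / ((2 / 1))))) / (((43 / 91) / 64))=3439.06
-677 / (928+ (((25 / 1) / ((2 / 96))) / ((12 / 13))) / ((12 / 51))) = -677 / 6453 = -0.10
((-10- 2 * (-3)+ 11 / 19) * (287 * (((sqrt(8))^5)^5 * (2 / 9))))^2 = 52589636972676621853256371404800 / 29241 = 1798489688200698397908976000.00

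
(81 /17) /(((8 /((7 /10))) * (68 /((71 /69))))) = 13419 /2127040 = 0.01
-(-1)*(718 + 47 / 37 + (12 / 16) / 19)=2022699 / 2812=719.31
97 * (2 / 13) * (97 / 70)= 9409 / 455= 20.68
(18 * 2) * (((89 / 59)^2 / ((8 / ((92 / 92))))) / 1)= 71289 / 6962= 10.24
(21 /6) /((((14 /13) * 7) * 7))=0.07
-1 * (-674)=674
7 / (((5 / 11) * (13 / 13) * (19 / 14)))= 1078 / 95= 11.35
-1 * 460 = -460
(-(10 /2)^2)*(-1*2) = 50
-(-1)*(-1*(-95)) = 95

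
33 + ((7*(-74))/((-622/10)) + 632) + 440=346245/311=1113.33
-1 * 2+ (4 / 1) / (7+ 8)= -1.73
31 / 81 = 0.38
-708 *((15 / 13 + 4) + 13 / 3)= -87320 / 13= -6716.92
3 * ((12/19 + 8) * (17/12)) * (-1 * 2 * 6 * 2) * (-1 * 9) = 150552/19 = 7923.79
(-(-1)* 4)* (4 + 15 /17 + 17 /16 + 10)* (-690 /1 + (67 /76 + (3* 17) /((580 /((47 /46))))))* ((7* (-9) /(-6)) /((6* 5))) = -10603863379753 /689411200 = -15381.04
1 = 1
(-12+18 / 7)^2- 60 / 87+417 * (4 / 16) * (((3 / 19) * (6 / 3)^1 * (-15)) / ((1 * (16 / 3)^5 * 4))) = 19971292331093 / 226484027392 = 88.18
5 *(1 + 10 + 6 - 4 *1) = 65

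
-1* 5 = -5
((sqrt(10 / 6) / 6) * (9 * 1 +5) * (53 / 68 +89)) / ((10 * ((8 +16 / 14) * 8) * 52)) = 19943 * sqrt(15) / 10862592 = 0.01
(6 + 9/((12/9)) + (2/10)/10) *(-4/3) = -1277/75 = -17.03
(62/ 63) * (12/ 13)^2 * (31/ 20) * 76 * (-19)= -11101472/ 5915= -1876.83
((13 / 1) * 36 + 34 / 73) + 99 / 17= 588593 / 1241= 474.29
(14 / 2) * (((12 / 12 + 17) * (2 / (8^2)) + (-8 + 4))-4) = -833 / 16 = -52.06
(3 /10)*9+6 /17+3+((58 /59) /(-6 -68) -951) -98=-387053013 /371110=-1042.96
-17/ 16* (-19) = 323/ 16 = 20.19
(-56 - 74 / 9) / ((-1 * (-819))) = -578 / 7371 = -0.08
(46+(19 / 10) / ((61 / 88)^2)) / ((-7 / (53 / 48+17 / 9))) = -200285269 / 9376920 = -21.36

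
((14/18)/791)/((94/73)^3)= 389017/844703928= 0.00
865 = 865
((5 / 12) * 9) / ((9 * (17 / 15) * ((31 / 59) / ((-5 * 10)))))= -36875 / 1054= -34.99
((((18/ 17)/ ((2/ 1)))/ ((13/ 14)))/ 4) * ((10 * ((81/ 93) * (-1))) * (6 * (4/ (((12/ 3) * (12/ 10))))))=-42525/ 6851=-6.21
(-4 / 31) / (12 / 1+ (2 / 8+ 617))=-16 / 78027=-0.00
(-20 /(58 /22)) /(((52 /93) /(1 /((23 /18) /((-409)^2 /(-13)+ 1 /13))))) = 15401469600 /112723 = 136631.12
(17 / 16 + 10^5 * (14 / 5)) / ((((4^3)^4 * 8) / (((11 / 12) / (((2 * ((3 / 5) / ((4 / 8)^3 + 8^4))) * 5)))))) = 179429160867 / 137438953472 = 1.31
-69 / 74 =-0.93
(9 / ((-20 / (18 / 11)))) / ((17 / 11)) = -0.48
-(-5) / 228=5 / 228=0.02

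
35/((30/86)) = 301/3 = 100.33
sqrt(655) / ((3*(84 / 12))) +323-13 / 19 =sqrt(655) / 21 +6124 / 19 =323.53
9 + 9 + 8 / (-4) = 16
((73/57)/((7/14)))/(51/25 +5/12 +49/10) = 14600/41933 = 0.35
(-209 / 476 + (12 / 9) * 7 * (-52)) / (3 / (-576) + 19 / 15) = -55494640 / 144109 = -385.09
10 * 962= 9620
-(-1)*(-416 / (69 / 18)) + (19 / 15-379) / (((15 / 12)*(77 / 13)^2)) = -1198003768 / 10227525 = -117.14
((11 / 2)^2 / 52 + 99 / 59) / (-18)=-27731 / 220896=-0.13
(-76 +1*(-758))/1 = -834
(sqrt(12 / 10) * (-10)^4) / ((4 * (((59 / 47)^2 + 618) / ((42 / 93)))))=15463000 * sqrt(30) / 42427933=2.00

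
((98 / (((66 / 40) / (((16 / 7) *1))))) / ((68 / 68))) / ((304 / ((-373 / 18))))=-9.25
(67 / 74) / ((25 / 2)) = 67 / 925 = 0.07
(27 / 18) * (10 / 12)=5 / 4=1.25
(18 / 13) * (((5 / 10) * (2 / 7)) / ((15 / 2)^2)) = 8 / 2275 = 0.00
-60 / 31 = -1.94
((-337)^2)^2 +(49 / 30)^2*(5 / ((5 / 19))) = 11608126030519 / 900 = 12897917811.69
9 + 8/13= 125/13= 9.62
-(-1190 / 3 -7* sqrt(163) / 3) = 7* sqrt(163) / 3 + 1190 / 3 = 426.46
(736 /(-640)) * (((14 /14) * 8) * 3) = -27.60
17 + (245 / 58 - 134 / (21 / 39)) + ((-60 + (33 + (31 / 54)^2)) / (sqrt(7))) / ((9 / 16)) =-92419 / 406 - 311084 * sqrt(7) / 45927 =-245.55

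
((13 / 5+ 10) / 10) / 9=7 / 50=0.14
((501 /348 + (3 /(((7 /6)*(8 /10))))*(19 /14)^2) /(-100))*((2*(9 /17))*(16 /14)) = -310059 /3481450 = -0.09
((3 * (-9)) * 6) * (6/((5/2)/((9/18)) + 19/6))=-5832/49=-119.02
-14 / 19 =-0.74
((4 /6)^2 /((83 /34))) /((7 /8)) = 1088 /5229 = 0.21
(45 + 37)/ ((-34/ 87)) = -3567/ 17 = -209.82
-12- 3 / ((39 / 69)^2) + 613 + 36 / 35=3505454 / 5915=592.64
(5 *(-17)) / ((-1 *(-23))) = -85 / 23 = -3.70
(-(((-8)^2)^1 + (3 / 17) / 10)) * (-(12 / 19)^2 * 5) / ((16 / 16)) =783576 / 6137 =127.68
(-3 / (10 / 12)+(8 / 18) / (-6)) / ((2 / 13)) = -3224 / 135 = -23.88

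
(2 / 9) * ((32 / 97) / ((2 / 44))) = 1408 / 873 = 1.61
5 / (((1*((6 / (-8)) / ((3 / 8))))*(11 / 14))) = -35 / 11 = -3.18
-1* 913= -913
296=296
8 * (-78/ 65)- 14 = -118/ 5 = -23.60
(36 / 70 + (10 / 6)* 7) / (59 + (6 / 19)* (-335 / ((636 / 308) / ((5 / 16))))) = 10303624 / 36364545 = 0.28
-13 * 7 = -91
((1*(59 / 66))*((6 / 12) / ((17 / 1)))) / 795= 59 / 1783980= 0.00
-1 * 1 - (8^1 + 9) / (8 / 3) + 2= -43 / 8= -5.38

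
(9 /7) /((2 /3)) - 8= -85 /14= -6.07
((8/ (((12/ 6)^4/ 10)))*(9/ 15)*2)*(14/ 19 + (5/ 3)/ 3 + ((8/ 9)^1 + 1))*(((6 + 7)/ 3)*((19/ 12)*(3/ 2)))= 196.44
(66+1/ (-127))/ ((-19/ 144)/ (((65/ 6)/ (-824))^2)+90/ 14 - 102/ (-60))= -495736150/ 5673229573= -0.09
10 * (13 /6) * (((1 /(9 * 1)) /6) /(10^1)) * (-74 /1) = -481 /162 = -2.97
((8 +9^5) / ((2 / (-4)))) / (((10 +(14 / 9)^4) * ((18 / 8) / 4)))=-688840848 / 52013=-13243.63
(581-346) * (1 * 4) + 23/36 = 33863/36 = 940.64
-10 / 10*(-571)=571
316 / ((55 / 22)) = 632 / 5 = 126.40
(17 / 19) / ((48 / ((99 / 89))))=561 / 27056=0.02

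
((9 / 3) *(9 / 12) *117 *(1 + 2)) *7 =22113 / 4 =5528.25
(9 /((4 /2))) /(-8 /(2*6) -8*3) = -27 /148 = -0.18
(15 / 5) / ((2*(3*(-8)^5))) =-1 / 65536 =-0.00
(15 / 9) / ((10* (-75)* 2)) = -1 / 900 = -0.00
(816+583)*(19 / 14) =26581 / 14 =1898.64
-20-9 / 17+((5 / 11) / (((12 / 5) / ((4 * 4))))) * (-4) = -18317 / 561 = -32.65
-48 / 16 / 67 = -3 / 67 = -0.04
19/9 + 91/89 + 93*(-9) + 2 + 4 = -663121/801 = -827.87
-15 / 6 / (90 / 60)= -5 / 3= -1.67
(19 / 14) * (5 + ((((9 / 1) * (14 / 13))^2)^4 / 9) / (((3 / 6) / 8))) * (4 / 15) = 4291661364664293502 / 85651725705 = 50105953.26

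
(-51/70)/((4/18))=-459/140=-3.28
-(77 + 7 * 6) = -119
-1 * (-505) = 505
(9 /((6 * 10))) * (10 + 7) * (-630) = -3213 /2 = -1606.50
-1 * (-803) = 803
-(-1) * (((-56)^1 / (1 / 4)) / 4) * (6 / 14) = -24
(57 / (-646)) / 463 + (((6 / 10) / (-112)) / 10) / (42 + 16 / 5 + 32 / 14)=-140831 / 697685440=-0.00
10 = 10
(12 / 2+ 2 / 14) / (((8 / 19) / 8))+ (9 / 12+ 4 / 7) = 3305 / 28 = 118.04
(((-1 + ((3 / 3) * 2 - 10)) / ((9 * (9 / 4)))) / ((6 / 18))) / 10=-2 / 15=-0.13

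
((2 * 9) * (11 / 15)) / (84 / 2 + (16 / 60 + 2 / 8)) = 792 / 2551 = 0.31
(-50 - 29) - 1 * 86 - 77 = -242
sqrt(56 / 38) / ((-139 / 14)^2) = 392* sqrt(133) / 367099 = 0.01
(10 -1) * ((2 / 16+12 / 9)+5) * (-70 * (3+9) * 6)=-292950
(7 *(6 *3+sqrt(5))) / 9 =7 *sqrt(5) / 9+14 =15.74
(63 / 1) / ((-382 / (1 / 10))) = -63 / 3820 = -0.02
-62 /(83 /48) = -2976 /83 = -35.86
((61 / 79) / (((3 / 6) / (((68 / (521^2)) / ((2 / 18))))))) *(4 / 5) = 298656 / 107219195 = 0.00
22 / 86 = 11 / 43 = 0.26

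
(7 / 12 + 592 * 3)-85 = 20299 / 12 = 1691.58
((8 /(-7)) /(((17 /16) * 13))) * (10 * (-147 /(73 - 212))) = -26880 /30719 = -0.88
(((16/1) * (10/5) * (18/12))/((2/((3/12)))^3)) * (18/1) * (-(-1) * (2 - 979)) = -26379/16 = -1648.69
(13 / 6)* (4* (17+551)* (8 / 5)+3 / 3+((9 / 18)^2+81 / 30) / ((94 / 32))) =7880.61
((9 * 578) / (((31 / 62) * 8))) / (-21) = -867 / 14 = -61.93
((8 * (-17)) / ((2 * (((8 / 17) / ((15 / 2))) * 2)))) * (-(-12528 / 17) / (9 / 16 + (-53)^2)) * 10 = -63892800 / 44953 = -1421.32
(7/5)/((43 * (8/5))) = 7/344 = 0.02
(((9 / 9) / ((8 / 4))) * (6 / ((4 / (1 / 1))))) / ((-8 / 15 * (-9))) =5 / 32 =0.16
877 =877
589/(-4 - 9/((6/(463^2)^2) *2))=-2356/137862204499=-0.00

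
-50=-50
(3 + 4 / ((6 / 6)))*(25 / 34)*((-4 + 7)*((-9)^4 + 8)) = 3448725 / 34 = 101433.09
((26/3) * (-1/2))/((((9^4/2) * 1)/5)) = -130/19683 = -0.01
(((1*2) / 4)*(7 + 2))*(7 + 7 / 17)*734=24481.06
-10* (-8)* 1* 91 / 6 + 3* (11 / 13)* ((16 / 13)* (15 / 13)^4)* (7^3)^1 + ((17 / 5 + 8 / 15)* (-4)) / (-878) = 3112.82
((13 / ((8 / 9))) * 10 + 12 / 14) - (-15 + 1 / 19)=86213 / 532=162.05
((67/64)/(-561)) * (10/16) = -0.00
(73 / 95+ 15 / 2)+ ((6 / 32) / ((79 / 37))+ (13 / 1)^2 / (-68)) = 11984709 / 2041360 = 5.87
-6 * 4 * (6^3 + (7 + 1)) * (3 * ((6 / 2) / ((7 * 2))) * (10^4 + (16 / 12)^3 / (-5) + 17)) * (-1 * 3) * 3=1557770112 / 5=311554022.40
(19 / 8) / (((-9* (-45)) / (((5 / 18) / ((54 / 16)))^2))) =190 / 4782969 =0.00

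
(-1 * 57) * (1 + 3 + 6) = -570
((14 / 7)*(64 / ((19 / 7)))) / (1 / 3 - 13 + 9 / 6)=-5376 / 1273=-4.22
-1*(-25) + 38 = 63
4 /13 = 0.31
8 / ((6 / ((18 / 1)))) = 24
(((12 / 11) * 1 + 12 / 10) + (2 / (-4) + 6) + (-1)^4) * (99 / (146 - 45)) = 8703 / 1010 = 8.62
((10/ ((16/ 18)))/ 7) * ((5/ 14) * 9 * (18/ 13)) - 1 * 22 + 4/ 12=-110945/ 7644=-14.51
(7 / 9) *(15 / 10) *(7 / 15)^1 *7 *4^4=43904 / 45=975.64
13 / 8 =1.62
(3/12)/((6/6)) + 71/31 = 315/124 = 2.54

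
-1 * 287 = -287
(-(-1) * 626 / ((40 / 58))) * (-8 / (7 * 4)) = -9077 / 35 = -259.34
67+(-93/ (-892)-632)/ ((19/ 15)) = -7319249/ 16948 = -431.87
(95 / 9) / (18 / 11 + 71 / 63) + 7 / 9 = 15848 / 3447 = 4.60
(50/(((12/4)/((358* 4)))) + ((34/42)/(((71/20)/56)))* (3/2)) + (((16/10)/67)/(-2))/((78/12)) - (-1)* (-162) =22006571066/927615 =23723.82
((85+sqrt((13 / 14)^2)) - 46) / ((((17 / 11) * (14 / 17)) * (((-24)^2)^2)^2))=6149 / 21574761578496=0.00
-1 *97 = -97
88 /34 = 44 /17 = 2.59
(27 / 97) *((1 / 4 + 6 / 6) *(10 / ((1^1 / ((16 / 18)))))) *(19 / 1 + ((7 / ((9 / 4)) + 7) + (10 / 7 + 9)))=249100 / 2037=122.29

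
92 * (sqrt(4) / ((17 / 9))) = 1656 / 17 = 97.41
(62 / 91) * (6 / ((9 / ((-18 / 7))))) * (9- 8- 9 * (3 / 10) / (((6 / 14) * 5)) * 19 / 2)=204042 / 15925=12.81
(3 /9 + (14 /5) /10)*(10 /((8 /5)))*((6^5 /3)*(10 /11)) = 99360 /11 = 9032.73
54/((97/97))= 54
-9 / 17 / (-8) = 9 / 136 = 0.07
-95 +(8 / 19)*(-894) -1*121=-11256 / 19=-592.42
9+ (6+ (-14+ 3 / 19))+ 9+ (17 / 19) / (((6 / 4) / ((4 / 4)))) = 613 / 57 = 10.75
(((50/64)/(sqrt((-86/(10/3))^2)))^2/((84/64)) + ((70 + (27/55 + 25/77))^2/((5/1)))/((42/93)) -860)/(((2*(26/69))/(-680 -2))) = -16083242631729335893/13059590544000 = -1231527.33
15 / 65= 3 / 13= 0.23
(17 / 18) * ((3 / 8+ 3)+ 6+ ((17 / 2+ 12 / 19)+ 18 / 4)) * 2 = 59449 / 1368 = 43.46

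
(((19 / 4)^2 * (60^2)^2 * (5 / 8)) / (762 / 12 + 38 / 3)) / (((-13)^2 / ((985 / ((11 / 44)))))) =4320357750000 / 77233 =55939271.43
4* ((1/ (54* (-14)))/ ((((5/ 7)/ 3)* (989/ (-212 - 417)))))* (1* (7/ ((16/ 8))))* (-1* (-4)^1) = 8806/ 44505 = 0.20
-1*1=-1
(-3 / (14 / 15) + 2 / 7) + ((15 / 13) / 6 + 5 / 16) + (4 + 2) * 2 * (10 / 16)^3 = 5893 / 11648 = 0.51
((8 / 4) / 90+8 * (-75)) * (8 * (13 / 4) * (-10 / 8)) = 350987 / 18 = 19499.28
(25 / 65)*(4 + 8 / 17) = 380 / 221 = 1.72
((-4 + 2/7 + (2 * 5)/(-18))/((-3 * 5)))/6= 269/5670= 0.05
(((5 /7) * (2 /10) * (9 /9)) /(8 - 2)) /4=1 /168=0.01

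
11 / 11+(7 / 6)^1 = 13 / 6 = 2.17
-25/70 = -5/14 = -0.36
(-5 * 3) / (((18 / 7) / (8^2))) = -1120 / 3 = -373.33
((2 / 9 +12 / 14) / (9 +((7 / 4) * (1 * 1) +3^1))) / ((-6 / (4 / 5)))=-544 / 51975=-0.01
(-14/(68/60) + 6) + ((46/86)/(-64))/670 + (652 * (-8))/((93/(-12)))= 647814733479/971703680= 666.68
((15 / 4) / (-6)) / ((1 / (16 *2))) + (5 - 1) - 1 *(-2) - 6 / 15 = -72 / 5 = -14.40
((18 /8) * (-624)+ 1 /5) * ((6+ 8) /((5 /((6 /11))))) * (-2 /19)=1179192 /5225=225.68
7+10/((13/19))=281/13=21.62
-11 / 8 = -1.38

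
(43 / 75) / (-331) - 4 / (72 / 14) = -58054 / 74475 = -0.78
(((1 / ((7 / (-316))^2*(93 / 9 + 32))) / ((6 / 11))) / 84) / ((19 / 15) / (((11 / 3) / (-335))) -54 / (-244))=-184259284 / 20257041147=-0.01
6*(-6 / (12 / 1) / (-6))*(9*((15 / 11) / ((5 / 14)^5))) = 7260624 / 6875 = 1056.09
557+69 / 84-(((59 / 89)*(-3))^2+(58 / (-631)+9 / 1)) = 76265929349 / 139948228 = 544.96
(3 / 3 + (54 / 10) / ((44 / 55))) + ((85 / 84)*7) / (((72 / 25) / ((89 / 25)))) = 14261 / 864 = 16.51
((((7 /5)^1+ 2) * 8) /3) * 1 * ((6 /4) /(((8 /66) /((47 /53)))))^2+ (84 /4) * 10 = 146281251 /112360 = 1301.90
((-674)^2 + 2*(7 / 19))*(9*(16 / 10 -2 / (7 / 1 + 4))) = 6059143116 / 1045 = 5798223.08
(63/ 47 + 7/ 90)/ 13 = 5999/ 54990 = 0.11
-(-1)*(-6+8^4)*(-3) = -12270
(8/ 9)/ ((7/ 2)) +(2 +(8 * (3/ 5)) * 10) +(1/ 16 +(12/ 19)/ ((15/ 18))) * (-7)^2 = 8661809/ 95760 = 90.45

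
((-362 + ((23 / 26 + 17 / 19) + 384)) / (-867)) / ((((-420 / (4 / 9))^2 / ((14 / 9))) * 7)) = -691 / 101244923325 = -0.00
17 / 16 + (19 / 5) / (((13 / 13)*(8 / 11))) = 503 / 80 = 6.29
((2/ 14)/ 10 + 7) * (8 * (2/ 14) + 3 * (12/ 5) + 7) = 263667/ 2450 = 107.62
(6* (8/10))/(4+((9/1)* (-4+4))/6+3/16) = 384/335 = 1.15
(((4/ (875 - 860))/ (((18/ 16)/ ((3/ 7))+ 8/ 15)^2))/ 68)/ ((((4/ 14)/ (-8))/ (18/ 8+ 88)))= -2425920/ 2441897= -0.99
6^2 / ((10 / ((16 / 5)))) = 288 / 25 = 11.52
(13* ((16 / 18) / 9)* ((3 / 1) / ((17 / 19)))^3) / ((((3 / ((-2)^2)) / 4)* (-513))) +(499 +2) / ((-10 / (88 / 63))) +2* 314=23295837536 / 41785065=557.52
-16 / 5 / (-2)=1.60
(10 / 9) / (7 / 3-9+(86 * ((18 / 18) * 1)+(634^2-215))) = 10 / 3616383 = 0.00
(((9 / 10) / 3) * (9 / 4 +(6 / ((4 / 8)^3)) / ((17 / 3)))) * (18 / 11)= 5.26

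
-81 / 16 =-5.06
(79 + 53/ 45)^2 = 13017664/ 2025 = 6428.48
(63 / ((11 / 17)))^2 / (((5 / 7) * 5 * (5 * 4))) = 8029287 / 60500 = 132.72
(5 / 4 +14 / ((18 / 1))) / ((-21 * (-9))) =73 / 6804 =0.01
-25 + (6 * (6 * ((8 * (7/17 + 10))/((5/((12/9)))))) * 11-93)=737618/85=8677.86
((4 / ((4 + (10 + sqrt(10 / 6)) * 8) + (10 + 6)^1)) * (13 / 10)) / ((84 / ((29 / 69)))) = 377 / 1433544 - 377 * sqrt(15) / 53757900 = 0.00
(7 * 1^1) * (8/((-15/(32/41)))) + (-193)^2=22906343/615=37246.09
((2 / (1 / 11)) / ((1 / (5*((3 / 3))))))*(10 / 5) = 220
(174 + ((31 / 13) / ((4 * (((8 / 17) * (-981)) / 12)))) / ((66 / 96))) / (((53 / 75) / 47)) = 9559048000 / 826111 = 11571.14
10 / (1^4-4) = -10 / 3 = -3.33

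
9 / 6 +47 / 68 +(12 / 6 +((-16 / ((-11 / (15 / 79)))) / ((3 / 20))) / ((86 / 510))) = 38393595 / 2540956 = 15.11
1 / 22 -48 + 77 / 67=-68991 / 1474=-46.81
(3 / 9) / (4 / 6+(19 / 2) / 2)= 4 / 65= 0.06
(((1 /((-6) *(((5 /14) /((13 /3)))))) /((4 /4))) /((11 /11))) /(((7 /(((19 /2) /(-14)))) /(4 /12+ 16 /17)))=3211 /12852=0.25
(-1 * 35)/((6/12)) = -70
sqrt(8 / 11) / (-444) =-sqrt(22) / 2442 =-0.00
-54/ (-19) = 54/ 19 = 2.84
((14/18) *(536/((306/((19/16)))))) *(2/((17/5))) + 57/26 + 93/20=47436761/6086340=7.79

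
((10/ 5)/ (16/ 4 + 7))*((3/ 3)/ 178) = 1/ 979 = 0.00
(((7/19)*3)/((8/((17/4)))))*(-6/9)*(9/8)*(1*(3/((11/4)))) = -3213/6688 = -0.48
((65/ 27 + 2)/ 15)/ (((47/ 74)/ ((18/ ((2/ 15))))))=8806/ 141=62.45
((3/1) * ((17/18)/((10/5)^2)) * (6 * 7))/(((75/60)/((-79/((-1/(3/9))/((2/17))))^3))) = 27610184/39015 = 707.68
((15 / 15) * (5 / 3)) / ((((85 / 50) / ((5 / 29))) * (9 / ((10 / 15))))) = 0.01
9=9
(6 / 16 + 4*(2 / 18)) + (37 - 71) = -2389 / 72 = -33.18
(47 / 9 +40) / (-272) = -407 / 2448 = -0.17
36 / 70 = 18 / 35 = 0.51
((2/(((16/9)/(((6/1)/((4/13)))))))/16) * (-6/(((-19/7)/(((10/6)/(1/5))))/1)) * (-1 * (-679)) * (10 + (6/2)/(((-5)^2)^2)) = 10431898659/60800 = 171577.28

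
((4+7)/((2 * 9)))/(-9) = -0.07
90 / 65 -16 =-190 / 13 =-14.62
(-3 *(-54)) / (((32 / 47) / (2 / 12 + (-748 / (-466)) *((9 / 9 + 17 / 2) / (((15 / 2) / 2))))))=37548441 / 37280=1007.20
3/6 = 1/2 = 0.50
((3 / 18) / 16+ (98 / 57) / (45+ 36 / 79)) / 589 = 45139 / 551134368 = 0.00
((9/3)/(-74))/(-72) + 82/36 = 12139/5328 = 2.28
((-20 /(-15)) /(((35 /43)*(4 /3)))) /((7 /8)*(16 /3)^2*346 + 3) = 387 /2713585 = 0.00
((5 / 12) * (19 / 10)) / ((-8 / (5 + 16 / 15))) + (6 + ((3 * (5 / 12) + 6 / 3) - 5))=10511 / 2880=3.65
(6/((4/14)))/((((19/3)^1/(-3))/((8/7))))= -216/19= -11.37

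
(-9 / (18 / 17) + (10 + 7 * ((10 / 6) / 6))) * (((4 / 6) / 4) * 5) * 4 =310 / 27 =11.48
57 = 57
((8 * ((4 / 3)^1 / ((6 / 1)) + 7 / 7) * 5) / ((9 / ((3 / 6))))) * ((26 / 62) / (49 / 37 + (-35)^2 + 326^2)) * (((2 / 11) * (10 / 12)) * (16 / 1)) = 384800 / 14981577669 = 0.00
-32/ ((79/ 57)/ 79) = -1824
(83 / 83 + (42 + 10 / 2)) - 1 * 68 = -20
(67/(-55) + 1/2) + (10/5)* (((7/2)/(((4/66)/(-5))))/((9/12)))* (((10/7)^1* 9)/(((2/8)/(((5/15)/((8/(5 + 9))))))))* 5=-12705079/110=-115500.72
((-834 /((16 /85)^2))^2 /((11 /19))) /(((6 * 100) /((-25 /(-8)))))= 57488391710625 /11534336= 4984109.33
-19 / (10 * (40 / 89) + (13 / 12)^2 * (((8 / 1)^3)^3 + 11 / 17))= -1379856 / 11439690513689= -0.00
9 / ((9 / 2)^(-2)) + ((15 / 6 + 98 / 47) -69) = 22153 / 188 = 117.84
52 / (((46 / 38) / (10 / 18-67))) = -25688 / 9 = -2854.22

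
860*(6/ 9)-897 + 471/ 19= -17036/ 57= -298.88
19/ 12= 1.58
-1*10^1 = -10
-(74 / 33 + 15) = -569 / 33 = -17.24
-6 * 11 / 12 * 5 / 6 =-55 / 12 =-4.58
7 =7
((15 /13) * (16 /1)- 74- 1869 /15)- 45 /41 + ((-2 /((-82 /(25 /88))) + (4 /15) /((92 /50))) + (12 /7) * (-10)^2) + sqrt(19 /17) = -1093719701 /113273160 + sqrt(323) /17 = -8.60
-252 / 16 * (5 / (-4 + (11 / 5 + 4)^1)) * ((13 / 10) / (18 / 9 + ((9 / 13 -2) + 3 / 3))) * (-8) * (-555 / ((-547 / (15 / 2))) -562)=-32287187205 / 264748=-121954.41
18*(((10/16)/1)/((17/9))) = 405/68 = 5.96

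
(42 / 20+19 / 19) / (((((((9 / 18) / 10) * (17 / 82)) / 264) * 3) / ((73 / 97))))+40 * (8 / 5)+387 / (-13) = 425308813 / 21437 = 19839.94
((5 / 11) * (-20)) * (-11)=100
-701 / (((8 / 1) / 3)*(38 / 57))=-6309 / 16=-394.31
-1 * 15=-15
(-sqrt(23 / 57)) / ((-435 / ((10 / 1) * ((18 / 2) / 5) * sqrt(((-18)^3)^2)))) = 11664 * sqrt(1311) / 2755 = 153.29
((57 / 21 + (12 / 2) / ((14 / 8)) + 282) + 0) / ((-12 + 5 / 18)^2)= 2.10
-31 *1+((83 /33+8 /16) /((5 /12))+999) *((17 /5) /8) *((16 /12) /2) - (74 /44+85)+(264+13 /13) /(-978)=29969551 /179300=167.15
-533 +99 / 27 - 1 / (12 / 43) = -6395 / 12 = -532.92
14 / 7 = 2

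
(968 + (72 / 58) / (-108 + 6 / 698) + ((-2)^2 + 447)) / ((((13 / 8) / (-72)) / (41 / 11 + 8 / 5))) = -17449795206720 / 52098761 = -334936.86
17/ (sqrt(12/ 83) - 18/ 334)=706911/ 109315 + 948226*sqrt(249)/ 327945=52.09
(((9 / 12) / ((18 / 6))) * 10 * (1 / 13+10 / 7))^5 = 150817888928125 / 199690286432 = 755.26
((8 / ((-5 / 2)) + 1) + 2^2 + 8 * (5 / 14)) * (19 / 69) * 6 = 6194 / 805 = 7.69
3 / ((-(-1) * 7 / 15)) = 45 / 7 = 6.43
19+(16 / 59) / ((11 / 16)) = 12587 / 649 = 19.39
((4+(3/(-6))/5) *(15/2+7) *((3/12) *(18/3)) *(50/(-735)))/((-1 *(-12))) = -377/784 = -0.48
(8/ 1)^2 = 64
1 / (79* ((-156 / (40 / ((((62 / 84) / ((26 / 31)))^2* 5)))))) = -61152 / 72958159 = -0.00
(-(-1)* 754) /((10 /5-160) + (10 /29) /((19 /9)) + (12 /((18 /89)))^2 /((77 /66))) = 4362267 /16544720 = 0.26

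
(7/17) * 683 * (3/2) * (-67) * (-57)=54775917/34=1611056.38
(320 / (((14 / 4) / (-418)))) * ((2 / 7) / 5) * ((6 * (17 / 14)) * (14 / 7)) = -10914816 / 343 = -31821.62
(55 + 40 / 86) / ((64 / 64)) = 2385 / 43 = 55.47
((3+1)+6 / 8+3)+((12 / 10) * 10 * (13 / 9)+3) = 28.08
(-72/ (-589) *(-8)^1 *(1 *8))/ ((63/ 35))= -2560/ 589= -4.35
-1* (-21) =21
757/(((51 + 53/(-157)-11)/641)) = 76182209/6227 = 12234.18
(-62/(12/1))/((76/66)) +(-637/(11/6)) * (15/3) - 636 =-1987807/836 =-2377.76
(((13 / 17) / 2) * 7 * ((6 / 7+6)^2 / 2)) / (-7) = -7488 / 833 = -8.99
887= 887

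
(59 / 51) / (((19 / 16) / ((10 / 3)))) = 9440 / 2907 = 3.25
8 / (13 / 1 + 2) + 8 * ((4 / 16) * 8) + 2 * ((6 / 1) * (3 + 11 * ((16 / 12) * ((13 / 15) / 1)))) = 3076 / 15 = 205.07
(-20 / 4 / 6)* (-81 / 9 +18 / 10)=6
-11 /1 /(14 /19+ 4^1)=-209 /90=-2.32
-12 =-12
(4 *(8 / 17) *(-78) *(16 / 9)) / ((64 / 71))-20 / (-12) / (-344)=-5080277 / 17544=-289.57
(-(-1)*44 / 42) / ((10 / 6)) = 22 / 35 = 0.63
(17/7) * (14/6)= 17/3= 5.67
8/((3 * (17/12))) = 1.88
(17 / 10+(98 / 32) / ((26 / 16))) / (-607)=-233 / 39455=-0.01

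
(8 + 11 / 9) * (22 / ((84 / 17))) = 15521 / 378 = 41.06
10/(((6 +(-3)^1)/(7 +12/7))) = 610/21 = 29.05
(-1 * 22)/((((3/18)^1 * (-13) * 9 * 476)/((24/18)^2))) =176/41769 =0.00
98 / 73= 1.34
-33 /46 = -0.72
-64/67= -0.96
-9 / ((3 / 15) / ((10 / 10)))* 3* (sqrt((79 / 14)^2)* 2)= -10665 / 7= -1523.57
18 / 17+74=1276 / 17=75.06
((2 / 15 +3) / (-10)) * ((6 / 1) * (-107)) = 5029 / 25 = 201.16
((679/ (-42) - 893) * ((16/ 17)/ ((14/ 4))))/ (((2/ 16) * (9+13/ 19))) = -1658320/ 8211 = -201.96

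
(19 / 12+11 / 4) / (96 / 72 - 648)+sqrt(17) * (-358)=-358 * sqrt(17) - 13 / 1940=-1476.08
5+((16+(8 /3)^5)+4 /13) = 493295 /3159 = 156.16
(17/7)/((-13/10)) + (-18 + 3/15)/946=-812199/430430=-1.89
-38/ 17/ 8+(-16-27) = -2943/ 68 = -43.28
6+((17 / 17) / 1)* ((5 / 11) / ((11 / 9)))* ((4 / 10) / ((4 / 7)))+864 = 210603 / 242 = 870.26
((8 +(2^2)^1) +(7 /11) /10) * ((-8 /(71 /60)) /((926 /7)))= -0.62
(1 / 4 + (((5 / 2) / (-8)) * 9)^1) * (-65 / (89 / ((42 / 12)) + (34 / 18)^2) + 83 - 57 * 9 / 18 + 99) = -4973677 / 12832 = -387.60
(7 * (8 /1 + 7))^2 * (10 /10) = 11025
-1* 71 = -71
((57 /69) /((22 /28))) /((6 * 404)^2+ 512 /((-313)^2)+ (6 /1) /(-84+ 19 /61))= 66517522085 /371740751964577589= 0.00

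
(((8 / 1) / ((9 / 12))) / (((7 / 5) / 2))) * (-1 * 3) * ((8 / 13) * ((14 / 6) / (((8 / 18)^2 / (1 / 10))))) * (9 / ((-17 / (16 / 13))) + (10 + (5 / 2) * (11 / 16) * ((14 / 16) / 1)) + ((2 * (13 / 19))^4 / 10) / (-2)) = -10627459765947 / 29952978640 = -354.80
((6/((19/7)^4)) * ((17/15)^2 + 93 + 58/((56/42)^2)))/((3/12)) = 28867223/514425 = 56.12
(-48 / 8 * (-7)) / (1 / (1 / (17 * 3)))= 14 / 17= 0.82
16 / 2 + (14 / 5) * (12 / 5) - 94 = -79.28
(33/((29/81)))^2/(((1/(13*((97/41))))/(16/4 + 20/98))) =1856009626614/1689569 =1098510.70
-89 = -89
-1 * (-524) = 524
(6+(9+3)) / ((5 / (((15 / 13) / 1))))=54 / 13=4.15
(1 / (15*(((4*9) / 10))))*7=7 / 54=0.13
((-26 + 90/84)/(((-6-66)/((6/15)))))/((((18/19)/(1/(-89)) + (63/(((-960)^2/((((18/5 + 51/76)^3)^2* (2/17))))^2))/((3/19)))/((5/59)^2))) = -78848378659136241378367897600000000000000000/6684048193666937756624107917781011732618216805917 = -0.00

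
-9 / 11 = -0.82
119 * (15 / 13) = 1785 / 13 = 137.31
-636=-636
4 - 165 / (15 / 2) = -18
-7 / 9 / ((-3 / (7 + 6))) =91 / 27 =3.37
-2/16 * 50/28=-25/112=-0.22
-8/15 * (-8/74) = 32/555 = 0.06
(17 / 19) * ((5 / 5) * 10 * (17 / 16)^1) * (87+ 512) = 865555 / 152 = 5694.44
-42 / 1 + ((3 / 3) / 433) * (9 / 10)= -181851 / 4330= -42.00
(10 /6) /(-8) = -5 /24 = -0.21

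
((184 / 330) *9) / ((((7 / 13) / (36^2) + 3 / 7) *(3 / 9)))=97651008 / 2782615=35.09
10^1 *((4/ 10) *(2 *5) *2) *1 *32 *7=17920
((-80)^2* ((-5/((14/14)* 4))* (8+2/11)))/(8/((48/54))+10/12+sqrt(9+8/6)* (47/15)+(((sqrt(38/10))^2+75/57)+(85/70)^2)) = -110694057364800000/17328476643313+7039486137600000* sqrt(93)/17328476643313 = -2470.37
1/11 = 0.09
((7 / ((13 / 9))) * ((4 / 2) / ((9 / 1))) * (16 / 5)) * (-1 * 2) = -448 / 65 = -6.89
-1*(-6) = 6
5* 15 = 75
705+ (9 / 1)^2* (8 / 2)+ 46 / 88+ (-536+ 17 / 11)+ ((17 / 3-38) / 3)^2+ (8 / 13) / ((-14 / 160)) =195955169 / 324324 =604.20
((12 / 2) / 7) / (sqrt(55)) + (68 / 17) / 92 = 1 / 23 + 6 * sqrt(55) / 385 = 0.16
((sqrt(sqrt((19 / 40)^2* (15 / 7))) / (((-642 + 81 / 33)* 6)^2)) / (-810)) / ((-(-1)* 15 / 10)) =-121* 3^(1 / 4)* 35^(3 / 4)* sqrt(38) / 303064465410000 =-0.00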